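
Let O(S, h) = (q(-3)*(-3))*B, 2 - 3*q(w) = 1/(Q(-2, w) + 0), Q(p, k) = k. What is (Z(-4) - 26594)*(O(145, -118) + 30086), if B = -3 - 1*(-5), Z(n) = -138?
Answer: -2412402608/3 ≈ -8.0413e+8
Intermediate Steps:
q(w) = ⅔ - 1/(3*w) (q(w) = ⅔ - 1/(3*(w + 0)) = ⅔ - 1/(3*w))
B = 2 (B = -3 + 5 = 2)
O(S, h) = -14/3 (O(S, h) = (((⅓)*(-1 + 2*(-3))/(-3))*(-3))*2 = (((⅓)*(-⅓)*(-1 - 6))*(-3))*2 = (((⅓)*(-⅓)*(-7))*(-3))*2 = ((7/9)*(-3))*2 = -7/3*2 = -14/3)
(Z(-4) - 26594)*(O(145, -118) + 30086) = (-138 - 26594)*(-14/3 + 30086) = -26732*90244/3 = -2412402608/3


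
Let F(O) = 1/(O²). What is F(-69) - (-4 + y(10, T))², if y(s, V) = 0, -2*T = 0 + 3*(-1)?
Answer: -76175/4761 ≈ -16.000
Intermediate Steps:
T = 3/2 (T = -(0 + 3*(-1))/2 = -(0 - 3)/2 = -½*(-3) = 3/2 ≈ 1.5000)
F(O) = O⁻²
F(-69) - (-4 + y(10, T))² = (-69)⁻² - (-4 + 0)² = 1/4761 - 1*(-4)² = 1/4761 - 1*16 = 1/4761 - 16 = -76175/4761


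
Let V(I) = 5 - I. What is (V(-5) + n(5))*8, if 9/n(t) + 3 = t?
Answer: 116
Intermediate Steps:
n(t) = 9/(-3 + t)
(V(-5) + n(5))*8 = ((5 - 1*(-5)) + 9/(-3 + 5))*8 = ((5 + 5) + 9/2)*8 = (10 + 9*(1/2))*8 = (10 + 9/2)*8 = (29/2)*8 = 116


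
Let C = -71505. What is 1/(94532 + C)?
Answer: 1/23027 ≈ 4.3427e-5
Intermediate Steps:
1/(94532 + C) = 1/(94532 - 71505) = 1/23027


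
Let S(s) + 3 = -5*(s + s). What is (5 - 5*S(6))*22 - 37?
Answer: 7003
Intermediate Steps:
S(s) = -3 - 10*s (S(s) = -3 - 5*(s + s) = -3 - 10*s)
(5 - 5*S(6))*22 - 37 = (5 - 5*(-3 - 10*6))*22 - 37 = (5 - 5*(-3 - 60))*22 - 37 = (5 - 5*(-63))*22 - 37 = (5 + 315)*22 - 37 = 320*22 - 37 = 7040 - 37 = 7003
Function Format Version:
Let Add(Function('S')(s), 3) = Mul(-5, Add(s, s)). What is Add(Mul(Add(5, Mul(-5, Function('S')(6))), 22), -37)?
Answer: 7003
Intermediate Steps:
Function('S')(s) = Add(-3, Mul(-10, s)) (Function('S')(s) = Add(-3, Mul(-5, Add(s, s))) = Add(-3, Mul(-5, Mul(2, s))) = Add(-3, Mul(-10, s)))
Add(Mul(Add(5, Mul(-5, Function('S')(6))), 22), -37) = Add(Mul(Add(5, Mul(-5, Add(-3, Mul(-10, 6)))), 22), -37) = Add(Mul(Add(5, Mul(-5, Add(-3, -60))), 22), -37) = Add(Mul(Add(5, Mul(-5, -63)), 22), -37) = Add(Mul(Add(5, 315), 22), -37) = Add(Mul(320, 22), -37) = Add(7040, -37) = 7003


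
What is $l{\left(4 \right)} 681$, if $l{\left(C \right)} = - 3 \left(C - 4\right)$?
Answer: $0$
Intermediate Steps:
$l{\left(C \right)} = 12 - 3 C$ ($l{\left(C \right)} = - 3 \left(-4 + C\right) = 12 - 3 C$)
$l{\left(4 \right)} 681 = \left(12 - 12\right) 681 = 0 \cdot 681 = 0$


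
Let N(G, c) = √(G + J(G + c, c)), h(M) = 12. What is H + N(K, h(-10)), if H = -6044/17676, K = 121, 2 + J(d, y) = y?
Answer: -1511/4419 + √131 ≈ 11.104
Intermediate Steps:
J(d, y) = -2 + y
N(G, c) = √(-2 + G + c) (N(G, c) = √(G + (-2 + c)) = √(-2 + G + c))
H = -1511/4419 (H = -6044*1/17676 = -1511/4419 ≈ -0.34193)
H + N(K, h(-10)) = -1511/4419 + √(-2 + 121 + 12) = -1511/4419 + √131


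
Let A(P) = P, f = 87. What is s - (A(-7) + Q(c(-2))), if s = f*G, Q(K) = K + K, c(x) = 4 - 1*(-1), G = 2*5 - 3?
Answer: 606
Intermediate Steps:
G = 7 (G = 10 - 3 = 7)
c(x) = 5 (c(x) = 4 + 1 = 5)
Q(K) = 2*K
s = 609 (s = 87*7 = 609)
s - (A(-7) + Q(c(-2))) = 609 - (-7 + 2*5) = 609 - (-7 + 10) = 609 - 1*3 = 609 - 3 = 606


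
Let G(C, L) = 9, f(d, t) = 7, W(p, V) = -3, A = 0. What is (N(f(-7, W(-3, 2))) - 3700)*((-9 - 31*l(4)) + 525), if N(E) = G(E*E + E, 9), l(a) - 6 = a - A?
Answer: -760346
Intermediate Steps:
l(a) = 6 + a (l(a) = 6 + (a - 1*0) = 6 + (a + 0) = 6 + a)
N(E) = 9
(N(f(-7, W(-3, 2))) - 3700)*((-9 - 31*l(4)) + 525) = (9 - 3700)*((-9 - 31*(6 + 4)) + 525) = -3691*((-9 - 31*10) + 525) = -3691*((-9 - 310) + 525) = -3691*(-319 + 525) = -3691*206 = -760346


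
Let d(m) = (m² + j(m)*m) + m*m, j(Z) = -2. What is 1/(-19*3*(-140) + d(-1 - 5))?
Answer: 1/8064 ≈ 0.00012401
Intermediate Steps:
d(m) = -2*m + 2*m² (d(m) = (m² - 2*m) + m*m = (m² - 2*m) + m² = -2*m + 2*m²)
1/(-19*3*(-140) + d(-1 - 5)) = 1/(-19*3*(-140) + 2*(-1 - 5)*(-1 + (-1 - 5))) = 1/(-57*(-140) + 2*(-6)*(-1 - 6)) = 1/(7980 + 2*(-6)*(-7)) = 1/(7980 + 84) = 1/8064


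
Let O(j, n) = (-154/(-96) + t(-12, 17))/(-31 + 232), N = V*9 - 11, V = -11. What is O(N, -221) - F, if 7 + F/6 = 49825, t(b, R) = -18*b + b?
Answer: -2883854515/9648 ≈ -2.9891e+5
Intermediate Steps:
t(b, R) = -17*b
N = -110 (N = -11*9 - 11 = -99 - 11 = -110)
O(j, n) = 9869/9648 (O(j, n) = (-154/(-96) - 17*(-12))/(-31 + 232) = (-154*(-1/96) + 204)/201 = (77/48 + 204)*(1/201) = (9869/48)*(1/201) = 9869/9648)
F = 298908 (F = -42 + 6*49825 = -42 + 298950 = 298908)
O(N, -221) - F = 9869/9648 - 1*298908 = 9869/9648 - 298908 = -2883854515/9648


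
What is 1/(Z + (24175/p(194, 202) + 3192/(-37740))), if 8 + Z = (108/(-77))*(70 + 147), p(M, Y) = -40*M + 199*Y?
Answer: -1122192610/349790743823 ≈ -0.0032082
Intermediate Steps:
Z = -3436/11 (Z = -8 + (108/(-77))*(70 + 147) = -8 + (108*(-1/77))*217 = -8 - 108/77*217 = -8 - 3348/11 = -3436/11 ≈ -312.36)
1/(Z + (24175/p(194, 202) + 3192/(-37740))) = 1/(-3436/11 + (24175/(-40*194 + 199*202) + 3192/(-37740))) = 1/(-3436/11 + (24175/(-7760 + 40198) + 3192*(-1/37740))) = 1/(-3436/11 + (24175/32438 - 266/3145)) = 1/(-3436/11 + 67401867/102017510) = 1/(-349790743823/1122192610) = -1122192610/349790743823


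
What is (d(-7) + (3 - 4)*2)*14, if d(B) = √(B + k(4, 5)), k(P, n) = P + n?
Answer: -28 + 14*√2 ≈ -8.2010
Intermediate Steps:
d(B) = √(9 + B) (d(B) = √(B + (4 + 5)) = √(B + 9) = √(9 + B))
(d(-7) + (3 - 4)*2)*14 = (√(9 - 7) + (3 - 4)*2)*14 = (√2 - 1*2)*14 = (√2 - 2)*14 = (-2 + √2)*14 = -28 + 14*√2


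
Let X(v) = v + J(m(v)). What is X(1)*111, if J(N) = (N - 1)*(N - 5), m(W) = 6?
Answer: 666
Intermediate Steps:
J(N) = (-1 + N)*(-5 + N)
X(v) = 5 + v (X(v) = v + (5 + 6**2 - 6*6) = v + (5 + 36 - 36) = v + 5 = 5 + v)
X(1)*111 = (5 + 1)*111 = 6*111 = 666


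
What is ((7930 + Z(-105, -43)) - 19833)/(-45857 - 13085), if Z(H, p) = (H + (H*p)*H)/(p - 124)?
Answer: 1513621/9843314 ≈ 0.15377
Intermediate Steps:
Z(H, p) = (H + p*H²)/(-124 + p)
((7930 + Z(-105, -43)) - 19833)/(-45857 - 13085) = ((7930 - 105*(1 - 105*(-43))/(-124 - 43)) - 19833)/(-45857 - 13085) = ((7930 - 105*(1 + 4515)/(-167)) - 19833)/(-58942) = ((7930 - 105*(-1/167)*4516) - 19833)*(-1/58942) = ((7930 + 474180/167) - 19833)*(-1/58942) = (1798490/167 - 19833)*(-1/58942) = -1513621/167*(-1/58942) = 1513621/9843314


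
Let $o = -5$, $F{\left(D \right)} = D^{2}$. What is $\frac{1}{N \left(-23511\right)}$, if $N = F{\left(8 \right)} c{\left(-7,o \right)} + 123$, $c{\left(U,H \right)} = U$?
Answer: $\frac{1}{7641075} \approx 1.3087 \cdot 10^{-7}$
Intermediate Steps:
$N = -325$ ($N = 8^{2} \left(-7\right) + 123 = 64 \left(-7\right) + 123 = -448 + 123 = -325$)
$\frac{1}{N \left(-23511\right)} = \frac{1}{\left(-325\right) \left(-23511\right)} = \left(- \frac{1}{325}\right) \left(- \frac{1}{23511}\right) = \frac{1}{7641075}$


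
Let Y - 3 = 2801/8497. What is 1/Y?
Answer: 8497/28292 ≈ 0.30033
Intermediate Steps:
Y = 28292/8497 (Y = 3 + 2801/8497 = 28292/8497 ≈ 3.3296)
1/Y = 1/(28292/8497) = 8497/28292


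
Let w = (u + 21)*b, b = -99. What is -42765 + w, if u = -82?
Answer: -36726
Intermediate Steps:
w = 6039 (w = (-82 + 21)*(-99) = -61*(-99) = 6039)
-42765 + w = -42765 + 6039 = -36726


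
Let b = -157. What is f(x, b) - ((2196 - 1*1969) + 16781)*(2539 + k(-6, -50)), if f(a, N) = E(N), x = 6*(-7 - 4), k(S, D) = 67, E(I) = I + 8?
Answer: -44322997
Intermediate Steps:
E(I) = 8 + I
x = -66 (x = 6*(-11) = -66)
f(a, N) = 8 + N
f(x, b) - ((2196 - 1*1969) + 16781)*(2539 + k(-6, -50)) = (8 - 157) - ((2196 - 1*1969) + 16781)*(2539 + 67) = -149 - ((2196 - 1969) + 16781)*2606 = -149 - (227 + 16781)*2606 = -149 - 17008*2606 = -149 - 1*44322848 = -149 - 44322848 = -44322997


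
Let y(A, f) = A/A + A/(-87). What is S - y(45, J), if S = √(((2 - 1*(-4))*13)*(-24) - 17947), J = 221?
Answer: -14/29 + I*√19819 ≈ -0.48276 + 140.78*I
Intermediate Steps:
y(A, f) = 1 - A/87 (y(A, f) = 1 + A*(-1/87) = 1 - A/87)
S = I*√19819 (S = √(((2 + 4)*13)*(-24) - 17947) = √((6*13)*(-24) - 17947) = √(78*(-24) - 17947) = √(-1872 - 17947) = √(-19819) = I*√19819 ≈ 140.78*I)
S - y(45, J) = I*√19819 - (1 - 1/87*45) = I*√19819 - (1 - 15/29) = I*√19819 - 1*14/29 = I*√19819 - 14/29 = -14/29 + I*√19819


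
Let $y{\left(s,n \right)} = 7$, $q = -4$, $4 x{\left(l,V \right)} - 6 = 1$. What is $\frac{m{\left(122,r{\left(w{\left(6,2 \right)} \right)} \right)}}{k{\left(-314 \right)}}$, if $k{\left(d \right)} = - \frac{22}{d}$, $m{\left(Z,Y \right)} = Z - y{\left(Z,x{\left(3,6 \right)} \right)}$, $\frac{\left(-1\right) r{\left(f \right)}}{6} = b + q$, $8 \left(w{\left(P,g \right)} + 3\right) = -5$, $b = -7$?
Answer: $\frac{18055}{11} \approx 1641.4$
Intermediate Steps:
$x{\left(l,V \right)} = \frac{7}{4}$ ($x{\left(l,V \right)} = \frac{3}{2} + \frac{1}{4} \cdot 1 = \frac{3}{2} + \frac{1}{4} = \frac{7}{4}$)
$w{\left(P,g \right)} = - \frac{29}{8}$ ($w{\left(P,g \right)} = -3 + \frac{1}{8} \left(-5\right) = -3 - \frac{5}{8} = - \frac{29}{8}$)
$r{\left(f \right)} = 66$ ($r{\left(f \right)} = - 6 \left(-7 - 4\right) = \left(-6\right) \left(-11\right) = 66$)
$m{\left(Z,Y \right)} = -7 + Z$ ($m{\left(Z,Y \right)} = Z - 7 = -7 + Z$)
$\frac{m{\left(122,r{\left(w{\left(6,2 \right)} \right)} \right)}}{k{\left(-314 \right)}} = \frac{-7 + 122}{\left(-22\right) \frac{1}{-314}} = \frac{115}{\left(-22\right) \left(- \frac{1}{314}\right)} = \frac{115}{\frac{11}{157}} = 115 \cdot \frac{157}{11} = \frac{18055}{11}$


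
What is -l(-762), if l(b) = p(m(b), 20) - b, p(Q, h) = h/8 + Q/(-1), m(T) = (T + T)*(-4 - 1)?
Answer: 13711/2 ≈ 6855.5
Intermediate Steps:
m(T) = -10*T (m(T) = (2*T)*(-5) = -10*T)
p(Q, h) = -Q + h/8 (p(Q, h) = h*(⅛) + Q*(-1) = h/8 - Q = -Q + h/8)
l(b) = 5/2 + 9*b (l(b) = (-(-10)*b + (⅛)*20) - b = (10*b + 5/2) - b = (5/2 + 10*b) - b = 5/2 + 9*b)
-l(-762) = -(5/2 + 9*(-762)) = -(5/2 - 6858) = -1*(-13711/2) = 13711/2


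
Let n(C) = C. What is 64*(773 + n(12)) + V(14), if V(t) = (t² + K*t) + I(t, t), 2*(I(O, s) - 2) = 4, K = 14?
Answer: 50636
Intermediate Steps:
I(O, s) = 4 (I(O, s) = 2 + (½)*4 = 2 + 2 = 4)
V(t) = 4 + t² + 14*t (V(t) = (t² + 14*t) + 4 = 4 + t² + 14*t)
64*(773 + n(12)) + V(14) = 64*(773 + 12) + (4 + 14² + 14*14) = 64*785 + (4 + 196 + 196) = 50240 + 396 = 50636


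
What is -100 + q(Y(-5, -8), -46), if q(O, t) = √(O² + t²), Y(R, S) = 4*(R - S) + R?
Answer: -100 + √2165 ≈ -53.470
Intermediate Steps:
Y(R, S) = -4*S + 5*R (Y(R, S) = (-4*S + 4*R) + R = -4*S + 5*R)
-100 + q(Y(-5, -8), -46) = -100 + √((-4*(-8) + 5*(-5))² + (-46)²) = -100 + √((32 - 25)² + 2116) = -100 + √(7² + 2116) = -100 + √(49 + 2116) = -100 + √2165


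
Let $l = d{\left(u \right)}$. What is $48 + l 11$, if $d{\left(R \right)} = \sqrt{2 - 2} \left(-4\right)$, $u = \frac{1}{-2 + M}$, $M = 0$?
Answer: $48$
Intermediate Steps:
$u = - \frac{1}{2}$ ($u = \frac{1}{-2 + 0} = \frac{1}{-2} = - \frac{1}{2} \approx -0.5$)
$d{\left(R \right)} = 0$ ($d{\left(R \right)} = \sqrt{0} \left(-4\right) = 0 \left(-4\right) = 0$)
$l = 0$
$48 + l 11 = 48 + 0 \cdot 11 = 48 + 0 = 48$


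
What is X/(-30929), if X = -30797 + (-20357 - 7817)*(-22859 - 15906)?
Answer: -5543829/157 ≈ -35311.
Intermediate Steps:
X = 1092134313 (X = -30797 - 28174*(-38765) = -30797 + 1092165110 = 1092134313)
X/(-30929) = 1092134313/(-30929) = 1092134313*(-1/30929) = -5543829/157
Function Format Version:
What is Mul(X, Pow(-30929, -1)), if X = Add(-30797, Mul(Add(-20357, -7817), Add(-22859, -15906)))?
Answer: Rational(-5543829, 157) ≈ -35311.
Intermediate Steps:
X = 1092134313 (X = Add(-30797, Mul(-28174, -38765)) = Add(-30797, 1092165110) = 1092134313)
Mul(X, Pow(-30929, -1)) = Mul(1092134313, Pow(-30929, -1)) = Mul(1092134313, Rational(-1, 30929)) = Rational(-5543829, 157)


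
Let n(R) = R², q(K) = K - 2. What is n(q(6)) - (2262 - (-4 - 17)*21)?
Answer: -2687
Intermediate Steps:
q(K) = -2 + K
n(q(6)) - (2262 - (-4 - 17)*21) = (-2 + 6)² - (2262 - (-4 - 17)*21) = 4² - (2262 - (-21)*21) = 16 - (2262 - 1*(-441)) = 16 - (2262 + 441) = 16 - 1*2703 = 16 - 2703 = -2687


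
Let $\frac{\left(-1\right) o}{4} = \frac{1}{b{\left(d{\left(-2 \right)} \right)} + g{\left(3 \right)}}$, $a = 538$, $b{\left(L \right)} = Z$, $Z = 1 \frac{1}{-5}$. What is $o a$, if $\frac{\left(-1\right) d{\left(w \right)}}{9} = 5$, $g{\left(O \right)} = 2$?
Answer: $- \frac{10760}{9} \approx -1195.6$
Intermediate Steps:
$Z = - \frac{1}{5}$ ($Z = 1 \left(- \frac{1}{5}\right) = - \frac{1}{5} \approx -0.2$)
$d{\left(w \right)} = -45$ ($d{\left(w \right)} = \left(-9\right) 5 = -45$)
$b{\left(L \right)} = - \frac{1}{5}$
$o = - \frac{20}{9}$ ($o = - \frac{4}{- \frac{1}{5} + 2} = - \frac{4}{\frac{9}{5}} = \left(-4\right) \frac{5}{9} = - \frac{20}{9} \approx -2.2222$)
$o a = \left(- \frac{20}{9}\right) 538 = - \frac{10760}{9}$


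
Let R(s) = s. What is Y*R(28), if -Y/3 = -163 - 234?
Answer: 33348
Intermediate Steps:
Y = 1191 (Y = -3*(-163 - 234) = -3*(-397) = 1191)
Y*R(28) = 1191*28 = 33348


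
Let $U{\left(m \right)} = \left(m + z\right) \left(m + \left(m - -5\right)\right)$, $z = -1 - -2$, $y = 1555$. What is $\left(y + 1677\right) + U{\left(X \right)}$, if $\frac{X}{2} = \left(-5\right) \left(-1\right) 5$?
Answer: $8587$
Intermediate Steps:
$z = 1$ ($z = -1 + 2 = 1$)
$X = 50$ ($X = 2 \left(-5\right) \left(-1\right) 5 = 2 \cdot 5 \cdot 5 = 2 \cdot 25 = 50$)
$U{\left(m \right)} = \left(1 + m\right) \left(5 + 2 m\right)$ ($U{\left(m \right)} = \left(m + 1\right) \left(m + \left(m - -5\right)\right) = \left(1 + m\right) \left(m + \left(m + 5\right)\right) = \left(1 + m\right) \left(m + \left(5 + m\right)\right) = \left(1 + m\right) \left(5 + 2 m\right)$)
$\left(y + 1677\right) + U{\left(X \right)} = \left(1555 + 1677\right) + \left(5 + 2 \cdot 50^{2} + 7 \cdot 50\right) = 3232 + \left(5 + 2 \cdot 2500 + 350\right) = 3232 + \left(5 + 5000 + 350\right) = 3232 + 5355 = 8587$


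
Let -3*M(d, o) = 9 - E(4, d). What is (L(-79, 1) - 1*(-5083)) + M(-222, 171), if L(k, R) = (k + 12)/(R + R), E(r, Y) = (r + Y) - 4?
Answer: 9945/2 ≈ 4972.5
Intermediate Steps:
E(r, Y) = -4 + Y + r (E(r, Y) = (Y + r) - 4 = -4 + Y + r)
M(d, o) = -3 + d/3 (M(d, o) = -(9 - (-4 + d + 4))/3 = -(9 - d)/3 = -3 + d/3)
L(k, R) = (12 + k)/(2*R) (L(k, R) = (12 + k)/((2*R)) = (12 + k)*(1/(2*R)) = (12 + k)/(2*R))
(L(-79, 1) - 1*(-5083)) + M(-222, 171) = ((1/2)*(12 - 79)/1 - 1*(-5083)) + (-3 + (1/3)*(-222)) = ((1/2)*1*(-67) + 5083) + (-3 - 74) = (-67/2 + 5083) - 77 = 10099/2 - 77 = 9945/2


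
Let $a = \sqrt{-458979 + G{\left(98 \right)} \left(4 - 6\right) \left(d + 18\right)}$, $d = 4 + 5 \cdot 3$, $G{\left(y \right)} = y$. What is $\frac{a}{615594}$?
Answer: $\frac{i \sqrt{466231}}{615594} \approx 0.0011092 i$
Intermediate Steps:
$d = 19$ ($d = 4 + 15 = 19$)
$a = i \sqrt{466231}$ ($a = \sqrt{-458979 + 98 \left(4 - 6\right) \left(19 + 18\right)} = \sqrt{-458979 + 98 \left(4 + \left(-8 + 2\right)\right) 37} = \sqrt{-458979 + 98 \left(4 - 6\right) 37} = \sqrt{-458979 + 98 \left(\left(-2\right) 37\right)} = \sqrt{-458979 + 98 \left(-74\right)} = \sqrt{-458979 - 7252} = \sqrt{-466231} = i \sqrt{466231} \approx 682.81 i$)
$\frac{a}{615594} = \frac{i \sqrt{466231}}{615594}$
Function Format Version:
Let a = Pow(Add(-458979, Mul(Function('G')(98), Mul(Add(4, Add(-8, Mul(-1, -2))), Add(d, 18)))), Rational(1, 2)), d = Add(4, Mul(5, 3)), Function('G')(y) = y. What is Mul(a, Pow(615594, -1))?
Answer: Mul(Rational(1, 615594), I, Pow(466231, Rational(1, 2))) ≈ Mul(0.0011092, I)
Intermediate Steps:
d = 19 (d = Add(4, 15) = 19)
a = Mul(I, Pow(466231, Rational(1, 2))) (a = Pow(Add(-458979, Mul(98, Mul(Add(4, Add(-8, Mul(-1, -2))), Add(19, 18)))), Rational(1, 2)) = Pow(Add(-458979, Mul(98, Mul(Add(4, Add(-8, 2)), 37))), Rational(1, 2)) = Pow(Add(-458979, Mul(98, Mul(Add(4, -6), 37))), Rational(1, 2)) = Pow(Add(-458979, Mul(98, Mul(-2, 37))), Rational(1, 2)) = Pow(Add(-458979, Mul(98, -74)), Rational(1, 2)) = Pow(Add(-458979, -7252), Rational(1, 2)) = Pow(-466231, Rational(1, 2)) = Mul(I, Pow(466231, Rational(1, 2))) ≈ Mul(682.81, I))
Mul(a, Pow(615594, -1)) = Mul(Mul(I, Pow(466231, Rational(1, 2))), Pow(615594, -1)) = Mul(Mul(I, Pow(466231, Rational(1, 2))), Rational(1, 615594)) = Mul(Rational(1, 615594), I, Pow(466231, Rational(1, 2)))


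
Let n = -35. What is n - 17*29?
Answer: -528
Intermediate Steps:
n - 17*29 = -35 - 17*29 = -35 - 493 = -528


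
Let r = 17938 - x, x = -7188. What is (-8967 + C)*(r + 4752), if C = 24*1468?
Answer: 784745670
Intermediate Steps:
r = 25126 (r = 17938 - 1*(-7188) = 17938 + 7188 = 25126)
C = 35232
(-8967 + C)*(r + 4752) = (-8967 + 35232)*(25126 + 4752) = 26265*29878 = 784745670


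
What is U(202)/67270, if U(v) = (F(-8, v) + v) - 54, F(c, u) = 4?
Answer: 76/33635 ≈ 0.0022596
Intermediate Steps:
U(v) = -50 + v (U(v) = (4 + v) - 54 = -50 + v)
U(202)/67270 = (-50 + 202)/67270 = 152*(1/67270) = 76/33635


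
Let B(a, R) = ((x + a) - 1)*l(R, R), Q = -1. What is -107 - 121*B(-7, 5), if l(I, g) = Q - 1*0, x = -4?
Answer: -1559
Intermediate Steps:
l(I, g) = -1 (l(I, g) = -1 - 1*0 = -1 + 0 = -1)
B(a, R) = 5 - a (B(a, R) = ((-4 + a) - 1)*(-1) = (-5 + a)*(-1) = 5 - a)
-107 - 121*B(-7, 5) = -107 - 121*(5 - 1*(-7)) = -107 - 121*(5 + 7) = -107 - 121*12 = -107 - 1452 = -1559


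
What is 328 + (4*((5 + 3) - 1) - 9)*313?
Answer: 6275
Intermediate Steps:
328 + (4*((5 + 3) - 1) - 9)*313 = 328 + (4*(8 - 1) - 9)*313 = 328 + (4*7 - 9)*313 = 328 + (28 - 9)*313 = 328 + 19*313 = 328 + 5947 = 6275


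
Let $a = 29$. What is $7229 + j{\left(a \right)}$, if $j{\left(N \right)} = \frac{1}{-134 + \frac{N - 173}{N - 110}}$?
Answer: $\frac{8602501}{1190} \approx 7229.0$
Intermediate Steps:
$j{\left(N \right)} = \frac{1}{-134 + \frac{-173 + N}{-110 + N}}$
$7229 + j{\left(a \right)} = 7229 + \frac{110 - 29}{7 \left(-2081 + 19 \cdot 29\right)} = 7229 + \frac{110 - 29}{7 \left(-2081 + 551\right)} = 7229 + \frac{1}{7} \frac{1}{-1530} \cdot 81 = 7229 + \frac{1}{7} \left(- \frac{1}{1530}\right) 81 = 7229 - \frac{9}{1190} = \frac{8602501}{1190}$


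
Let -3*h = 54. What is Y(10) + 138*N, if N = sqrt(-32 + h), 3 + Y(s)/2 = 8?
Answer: 10 + 690*I*sqrt(2) ≈ 10.0 + 975.81*I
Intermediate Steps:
h = -18 (h = -1/3*54 = -18)
Y(s) = 10 (Y(s) = -6 + 2*8 = -6 + 16 = 10)
N = 5*I*sqrt(2) (N = sqrt(-32 - 18) = sqrt(-50) = 5*I*sqrt(2) ≈ 7.0711*I)
Y(10) + 138*N = 10 + 138*(5*I*sqrt(2)) = 10 + 690*I*sqrt(2)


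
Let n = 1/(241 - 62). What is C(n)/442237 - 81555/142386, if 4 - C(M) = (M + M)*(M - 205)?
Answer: -385194155705621/672523047360254 ≈ -0.57276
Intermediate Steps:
n = 1/179 ≈ 0.0055866
C(M) = 4 - 2*M*(-205 + M) (C(M) = 4 - (M + M)*(M - 205) = 4 - 2*M*(-205 + M))
C(n)/442237 - 81555/142386 = (4 - 2*(1/179)**2 + 410*(1/179))/442237 - 81555/142386 = (4 - 2*1/32041 + 410/179)*(1/442237) - 81555*1/142386 = (4 - 2/32041 + 410/179)*(1/442237) - 27185/47462 = (201552/32041)*(1/442237) - 27185/47462 = 201552/14169715717 - 27185/47462 = -385194155705621/672523047360254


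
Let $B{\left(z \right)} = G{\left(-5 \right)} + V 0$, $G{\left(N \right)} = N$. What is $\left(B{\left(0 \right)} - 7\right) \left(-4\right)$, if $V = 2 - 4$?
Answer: $48$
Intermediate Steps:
$V = -2$
$B{\left(z \right)} = -5$ ($B{\left(z \right)} = -5 - 0 = -5 + 0 = -5$)
$\left(B{\left(0 \right)} - 7\right) \left(-4\right) = \left(-5 - 7\right) \left(-4\right) = \left(-12\right) \left(-4\right) = 48$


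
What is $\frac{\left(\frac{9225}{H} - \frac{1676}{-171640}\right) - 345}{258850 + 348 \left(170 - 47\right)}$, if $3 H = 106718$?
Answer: $- \frac{197326960876}{172669365694315} \approx -0.0011428$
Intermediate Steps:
$H = \frac{106718}{3}$ ($H = \frac{1}{3} \cdot 106718 = \frac{106718}{3} \approx 35573.0$)
$\frac{\left(\frac{9225}{H} - \frac{1676}{-171640}\right) - 345}{258850 + 348 \left(170 - 47\right)} = \frac{\left(\frac{9225}{\frac{106718}{3}} - \frac{1676}{-171640}\right) - 345}{258850 + 348 \left(170 - 47\right)} = \frac{\left(9225 \cdot \frac{3}{106718} - - \frac{419}{42910}\right) - 345}{258850 + 348 \cdot 123} = \frac{\left(\frac{27675}{106718} + \frac{419}{42910}\right) - 345}{258850 + 42804} = \frac{\frac{308062273}{1144817345} - 345}{301654} = \left(- \frac{394653921752}{1144817345}\right) \frac{1}{301654} = - \frac{197326960876}{172669365694315}$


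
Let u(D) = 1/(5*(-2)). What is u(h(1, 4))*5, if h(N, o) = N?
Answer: -½ ≈ -0.50000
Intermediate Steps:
u(D) = -⅒ (u(D) = 1/(-10) = -⅒)
u(h(1, 4))*5 = -⅒*5 = -½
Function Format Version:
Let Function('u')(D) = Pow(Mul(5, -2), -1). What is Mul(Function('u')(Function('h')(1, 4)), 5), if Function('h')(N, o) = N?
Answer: Rational(-1, 2) ≈ -0.50000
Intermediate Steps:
Function('u')(D) = Rational(-1, 10) (Function('u')(D) = Pow(-10, -1) = Rational(-1, 10))
Mul(Function('u')(Function('h')(1, 4)), 5) = Mul(Rational(-1, 10), 5) = Rational(-1, 2)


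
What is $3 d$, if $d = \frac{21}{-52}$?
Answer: $- \frac{63}{52} \approx -1.2115$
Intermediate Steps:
$d = - \frac{21}{52}$ ($d = 21 \left(- \frac{1}{52}\right) = - \frac{21}{52} \approx -0.40385$)
$3 d = 3 \left(- \frac{21}{52}\right) = - \frac{63}{52}$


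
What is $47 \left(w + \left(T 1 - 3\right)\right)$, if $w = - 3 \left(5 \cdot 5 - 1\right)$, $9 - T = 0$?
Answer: $-3102$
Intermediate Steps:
$T = 9$ ($T = 9 - 0 = 9 + 0 = 9$)
$w = -72$ ($w = - 3 \left(25 - 1\right) = \left(-3\right) 24 = -72$)
$47 \left(w + \left(T 1 - 3\right)\right) = 47 \left(-72 + \left(9 \cdot 1 - 3\right)\right) = 47 \left(-72 + \left(9 - 3\right)\right) = 47 \left(-72 + 6\right) = 47 \left(-66\right) = -3102$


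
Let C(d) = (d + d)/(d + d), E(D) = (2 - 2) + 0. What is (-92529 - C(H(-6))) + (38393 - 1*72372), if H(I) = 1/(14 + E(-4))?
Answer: -126509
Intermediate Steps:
E(D) = 0 (E(D) = 0 + 0 = 0)
H(I) = 1/14 (H(I) = 1/(14 + 0) = 1/14)
C(d) = 1 (C(d) = (2*d)/((2*d)) = (2*d)*(1/(2*d)) = 1)
(-92529 - C(H(-6))) + (38393 - 1*72372) = (-92529 - 1*1) + (38393 - 1*72372) = (-92529 - 1) + (38393 - 72372) = -92530 - 33979 = -126509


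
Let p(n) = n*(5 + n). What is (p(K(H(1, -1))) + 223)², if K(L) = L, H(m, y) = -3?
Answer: 47089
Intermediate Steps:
(p(K(H(1, -1))) + 223)² = (-3*(5 - 3) + 223)² = (-3*2 + 223)² = (-6 + 223)² = 217² = 47089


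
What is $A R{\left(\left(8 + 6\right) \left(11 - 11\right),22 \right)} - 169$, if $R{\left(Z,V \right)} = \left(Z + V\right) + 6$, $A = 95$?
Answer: $2491$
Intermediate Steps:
$R{\left(Z,V \right)} = 6 + V + Z$ ($R{\left(Z,V \right)} = \left(V + Z\right) + 6 = 6 + V + Z$)
$A R{\left(\left(8 + 6\right) \left(11 - 11\right),22 \right)} - 169 = 95 \left(6 + 22 + \left(8 + 6\right) \left(11 - 11\right)\right) - 169 = 95 \left(6 + 22 + 14 \cdot 0\right) - 169 = 95 \left(6 + 22 + 0\right) - 169 = 95 \cdot 28 - 169 = 2660 - 169 = 2491$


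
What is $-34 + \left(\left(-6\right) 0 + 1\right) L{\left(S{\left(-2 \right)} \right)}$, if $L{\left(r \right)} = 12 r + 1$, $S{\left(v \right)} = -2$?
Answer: $-57$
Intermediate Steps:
$L{\left(r \right)} = 1 + 12 r$
$-34 + \left(\left(-6\right) 0 + 1\right) L{\left(S{\left(-2 \right)} \right)} = -34 + \left(\left(-6\right) 0 + 1\right) \left(1 + 12 \left(-2\right)\right) = -34 + \left(0 + 1\right) \left(1 - 24\right) = -34 + 1 \left(-23\right) = -34 - 23 = -57$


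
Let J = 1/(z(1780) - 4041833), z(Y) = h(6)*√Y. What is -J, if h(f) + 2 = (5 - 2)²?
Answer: 4041833/16336413912669 + 14*√445/16336413912669 ≈ 2.4743e-7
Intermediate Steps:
h(f) = 7 (h(f) = -2 + (5 - 2)² = -2 + 3² = -2 + 9 = 7)
z(Y) = 7*√Y
J = 1/(-4041833 + 14*√445) (J = 1/(7*√1780 - 4041833) = 1/(7*(2*√445) - 4041833) = 1/(14*√445 - 4041833) = 1/(-4041833 + 14*√445) ≈ -2.4743e-7)
-J = -(-4041833/16336413912669 - 14*√445/16336413912669) = 4041833/16336413912669 + 14*√445/16336413912669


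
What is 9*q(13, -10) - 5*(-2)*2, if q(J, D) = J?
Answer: 137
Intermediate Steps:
9*q(13, -10) - 5*(-2)*2 = 9*13 - 5*(-2)*2 = 117 + 10*2 = 117 + 20 = 137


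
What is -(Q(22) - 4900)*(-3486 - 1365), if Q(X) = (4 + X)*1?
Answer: -23643774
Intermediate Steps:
Q(X) = 4 + X
-(Q(22) - 4900)*(-3486 - 1365) = -((4 + 22) - 4900)*(-3486 - 1365) = -(26 - 4900)*(-4851) = -(-4874)*(-4851) = -1*23643774 = -23643774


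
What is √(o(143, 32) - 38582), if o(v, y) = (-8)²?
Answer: I*√38518 ≈ 196.26*I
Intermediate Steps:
o(v, y) = 64
√(o(143, 32) - 38582) = √(64 - 38582) = √(-38518) = I*√38518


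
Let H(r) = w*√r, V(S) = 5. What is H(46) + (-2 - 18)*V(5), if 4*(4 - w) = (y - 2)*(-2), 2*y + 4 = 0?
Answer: -100 + 2*√46 ≈ -86.435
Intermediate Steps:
y = -2 (y = -2 + (½)*0 = -2 + 0 = -2)
w = 2 (w = 4 - (-2 - 2)*(-2)/4 = 4 - (-1)*(-2) = 4 - ¼*8 = 4 - 2 = 2)
H(r) = 2*√r
H(46) + (-2 - 18)*V(5) = 2*√46 + (-2 - 18)*5 = 2*√46 - 20*5 = 2*√46 - 100 = -100 + 2*√46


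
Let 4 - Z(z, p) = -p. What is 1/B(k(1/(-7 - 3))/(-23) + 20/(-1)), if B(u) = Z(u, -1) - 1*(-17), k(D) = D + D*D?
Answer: 1/20 ≈ 0.050000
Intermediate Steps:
k(D) = D + D²
Z(z, p) = 4 + p (Z(z, p) = 4 - (-1)*p = 4 + p)
B(u) = 20 (B(u) = (4 - 1) - 1*(-17) = 3 + 17 = 20)
1/B(k(1/(-7 - 3))/(-23) + 20/(-1)) = 1/20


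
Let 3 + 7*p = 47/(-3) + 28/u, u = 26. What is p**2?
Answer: 9604/1521 ≈ 6.3143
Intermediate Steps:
p = -98/39 (p = -3/7 + (47/(-3) + 28/26)/7 = -3/7 + (47*(-1/3) + 28*(1/26))/7 = -3/7 + (-47/3 + 14/13)/7 = -3/7 + (1/7)*(-569/39) = -3/7 - 569/273 = -98/39 ≈ -2.5128)
p**2 = (-98/39)**2 = 9604/1521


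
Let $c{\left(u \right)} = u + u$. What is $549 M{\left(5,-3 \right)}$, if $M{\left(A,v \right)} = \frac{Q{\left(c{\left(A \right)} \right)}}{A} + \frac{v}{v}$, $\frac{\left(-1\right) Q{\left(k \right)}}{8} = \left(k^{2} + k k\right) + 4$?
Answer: $- \frac{893223}{5} \approx -1.7864 \cdot 10^{5}$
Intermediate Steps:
$c{\left(u \right)} = 2 u$
$Q{\left(k \right)} = -32 - 16 k^{2}$ ($Q{\left(k \right)} = - 8 \left(\left(k^{2} + k k\right) + 4\right) = - 8 \left(\left(k^{2} + k^{2}\right) + 4\right) = - 8 \left(2 k^{2} + 4\right) = - 8 \left(4 + 2 k^{2}\right) = -32 - 16 k^{2}$)
$M{\left(A,v \right)} = 1 + \frac{-32 - 64 A^{2}}{A}$ ($M{\left(A,v \right)} = \frac{-32 - 16 \left(2 A\right)^{2}}{A} + \frac{v}{v} = \frac{-32 - 16 \cdot 4 A^{2}}{A} + 1 = \frac{-32 - 64 A^{2}}{A} + 1 = 1 + \frac{-32 - 64 A^{2}}{A}$)
$549 M{\left(5,-3 \right)} = 549 \left(1 - 320 - \frac{32}{5}\right) = 549 \left(- \frac{1627}{5}\right) = - \frac{893223}{5}$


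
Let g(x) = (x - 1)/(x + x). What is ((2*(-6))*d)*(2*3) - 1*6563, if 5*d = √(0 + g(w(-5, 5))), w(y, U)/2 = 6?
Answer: -6563 - 6*√66/5 ≈ -6572.8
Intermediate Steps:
w(y, U) = 12 (w(y, U) = 2*6 = 12)
g(x) = (-1 + x)/(2*x) (g(x) = (-1 + x)/((2*x)) = (-1 + x)*(1/(2*x)) = (-1 + x)/(2*x))
d = √66/60 (d = √(0 + (½)*(-1 + 12)/12)/5 = √(0 + (½)*(1/12)*11)/5 = √(0 + 11/24)/5 = √(11/24)/5 = (√66/12)/5 = √66/60 ≈ 0.13540)
((2*(-6))*d)*(2*3) - 1*6563 = ((2*(-6))*(√66/60))*(2*3) - 1*6563 = -√66/5*6 - 6563 = -6*√66/5 - 6563 = -6563 - 6*√66/5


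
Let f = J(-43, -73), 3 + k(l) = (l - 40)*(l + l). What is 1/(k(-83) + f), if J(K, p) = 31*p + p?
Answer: 1/18079 ≈ 5.5313e-5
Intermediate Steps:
k(l) = -3 + 2*l*(-40 + l) (k(l) = -3 + (l - 40)*(l + l) = -3 + (-40 + l)*(2*l) = -3 + 2*l*(-40 + l))
J(K, p) = 32*p
f = -2336 (f = 32*(-73) = -2336)
1/(k(-83) + f) = 1/((-3 - 80*(-83) + 2*(-83)**2) - 2336) = 1/((-3 + 6640 + 2*6889) - 2336) = 1/((-3 + 6640 + 13778) - 2336) = 1/(20415 - 2336) = 1/18079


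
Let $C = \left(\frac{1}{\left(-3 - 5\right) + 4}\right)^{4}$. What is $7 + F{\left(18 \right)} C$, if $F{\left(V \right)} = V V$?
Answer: $\frac{529}{64} \approx 8.2656$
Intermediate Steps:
$F{\left(V \right)} = V^{2}$
$C = \frac{1}{256}$ ($C = \left(\frac{1}{-8 + 4}\right)^{4} = \left(\frac{1}{-4}\right)^{4} = \left(- \frac{1}{4}\right)^{4} = \frac{1}{256} \approx 0.0039063$)
$7 + F{\left(18 \right)} C = 7 + 18^{2} \cdot \frac{1}{256} = 7 + 324 \cdot \frac{1}{256} = 7 + \frac{81}{64} = \frac{529}{64}$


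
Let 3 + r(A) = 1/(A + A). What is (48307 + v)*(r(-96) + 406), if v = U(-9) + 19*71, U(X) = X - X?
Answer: 160088875/8 ≈ 2.0011e+7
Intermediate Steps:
U(X) = 0
r(A) = -3 + 1/(2*A) (r(A) = -3 + 1/(A + A) = -3 + 1/(2*A))
v = 1349 (v = 0 + 19*71 = 0 + 1349 = 1349)
(48307 + v)*(r(-96) + 406) = (48307 + 1349)*((-3 + (½)/(-96)) + 406) = 49656*((-3 + (½)*(-1/96)) + 406) = 49656*((-3 - 1/192) + 406) = 49656*(-577/192 + 406) = 49656*(77375/192) = 160088875/8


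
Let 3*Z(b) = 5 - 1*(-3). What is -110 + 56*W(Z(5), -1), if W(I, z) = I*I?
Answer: 2594/9 ≈ 288.22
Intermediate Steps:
Z(b) = 8/3 (Z(b) = (5 - 1*(-3))/3 = (5 + 3)/3 = (⅓)*8 = 8/3)
W(I, z) = I²
-110 + 56*W(Z(5), -1) = -110 + 56*(8/3)² = -110 + 56*(64/9) = -110 + 3584/9 = 2594/9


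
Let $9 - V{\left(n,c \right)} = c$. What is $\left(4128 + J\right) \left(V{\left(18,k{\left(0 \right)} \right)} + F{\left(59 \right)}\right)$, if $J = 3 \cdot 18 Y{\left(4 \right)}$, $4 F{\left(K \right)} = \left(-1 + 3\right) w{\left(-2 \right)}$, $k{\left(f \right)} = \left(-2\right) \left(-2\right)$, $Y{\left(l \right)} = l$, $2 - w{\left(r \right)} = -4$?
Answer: $34752$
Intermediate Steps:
$w{\left(r \right)} = 6$ ($w{\left(r \right)} = 2 - -4 = 2 + 4 = 6$)
$k{\left(f \right)} = 4$
$V{\left(n,c \right)} = 9 - c$
$F{\left(K \right)} = 3$ ($F{\left(K \right)} = \frac{\left(-1 + 3\right) 6}{4} = \frac{2 \cdot 6}{4} = \frac{1}{4} \cdot 12 = 3$)
$J = 216$ ($J = 3 \cdot 18 \cdot 4 = 54 \cdot 4 = 216$)
$\left(4128 + J\right) \left(V{\left(18,k{\left(0 \right)} \right)} + F{\left(59 \right)}\right) = \left(4128 + 216\right) \left(\left(9 - 4\right) + 3\right) = 4344 \left(\left(9 - 4\right) + 3\right) = 4344 \left(5 + 3\right) = 4344 \cdot 8 = 34752$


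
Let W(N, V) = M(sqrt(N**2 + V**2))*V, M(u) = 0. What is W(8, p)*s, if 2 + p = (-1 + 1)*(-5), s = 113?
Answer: 0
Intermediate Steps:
p = -2 (p = -2 + (-1 + 1)*(-5) = -2 + 0*(-5) = -2 + 0 = -2)
W(N, V) = 0 (W(N, V) = 0*V = 0)
W(8, p)*s = 0*113 = 0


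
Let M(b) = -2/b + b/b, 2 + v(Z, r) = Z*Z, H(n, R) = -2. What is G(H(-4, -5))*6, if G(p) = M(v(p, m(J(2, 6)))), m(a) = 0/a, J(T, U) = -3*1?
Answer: 0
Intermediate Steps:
J(T, U) = -3
m(a) = 0
v(Z, r) = -2 + Z² (v(Z, r) = -2 + Z*Z = -2 + Z²)
M(b) = 1 - 2/b (M(b) = -2/b + 1 = 1 - 2/b)
G(p) = (-4 + p²)/(-2 + p²) (G(p) = (-2 + (-2 + p²))/(-2 + p²) = (-4 + p²)/(-2 + p²))
G(H(-4, -5))*6 = ((-4 + (-2)²)/(-2 + (-2)²))*6 = ((-4 + 4)/(-2 + 4))*6 = (0/2)*6 = ((½)*0)*6 = 0*6 = 0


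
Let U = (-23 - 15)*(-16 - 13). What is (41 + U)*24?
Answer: 27432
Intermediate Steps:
U = 1102 (U = -38*(-29) = 1102)
(41 + U)*24 = (41 + 1102)*24 = 1143*24 = 27432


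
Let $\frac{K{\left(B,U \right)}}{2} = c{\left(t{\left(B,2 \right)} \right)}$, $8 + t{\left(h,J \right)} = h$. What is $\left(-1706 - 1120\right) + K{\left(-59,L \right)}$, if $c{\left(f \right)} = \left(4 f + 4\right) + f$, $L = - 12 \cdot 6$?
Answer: $-3488$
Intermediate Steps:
$t{\left(h,J \right)} = -8 + h$
$L = -72$ ($L = \left(-1\right) 72 = -72$)
$c{\left(f \right)} = 4 + 5 f$ ($c{\left(f \right)} = \left(4 + 4 f\right) + f = 4 + 5 f$)
$K{\left(B,U \right)} = -72 + 10 B$ ($K{\left(B,U \right)} = 2 \left(4 + 5 \left(-8 + B\right)\right) = 2 \left(4 + \left(-40 + 5 B\right)\right) = 2 \left(-36 + 5 B\right) = -72 + 10 B$)
$\left(-1706 - 1120\right) + K{\left(-59,L \right)} = \left(-1706 - 1120\right) + \left(-72 + 10 \left(-59\right)\right) = \left(-1706 - 1120\right) - 662 = -2826 - 662 = -3488$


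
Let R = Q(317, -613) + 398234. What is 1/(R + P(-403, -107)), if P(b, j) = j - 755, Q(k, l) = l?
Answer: 1/396759 ≈ 2.5204e-6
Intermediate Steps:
P(b, j) = -755 + j
R = 397621 (R = -613 + 398234 = 397621)
1/(R + P(-403, -107)) = 1/(397621 + (-755 - 107)) = 1/(397621 - 862) = 1/396759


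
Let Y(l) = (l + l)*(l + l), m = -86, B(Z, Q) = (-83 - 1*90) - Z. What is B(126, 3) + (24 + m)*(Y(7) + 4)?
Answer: -12699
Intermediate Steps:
B(Z, Q) = -173 - Z (B(Z, Q) = (-83 - 90) - Z = -173 - Z)
Y(l) = 4*l**2 (Y(l) = (2*l)*(2*l) = 4*l**2)
B(126, 3) + (24 + m)*(Y(7) + 4) = (-173 - 1*126) + (24 - 86)*(4*7**2 + 4) = (-173 - 126) - 62*(4*49 + 4) = -299 - 62*(196 + 4) = -299 - 62*200 = -299 - 12400 = -12699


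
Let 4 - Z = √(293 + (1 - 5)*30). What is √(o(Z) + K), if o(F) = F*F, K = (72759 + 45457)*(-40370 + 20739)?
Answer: √(-2320698296 + (4 - √173)²) ≈ 48174.0*I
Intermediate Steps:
K = -2320698296 (K = 118216*(-19631) = -2320698296)
Z = 4 - √173 (Z = 4 - √(293 + (1 - 5)*30) = 4 - √(293 - 4*30) = 4 - √(293 - 120) = 4 - √173 ≈ -9.1530)
o(F) = F²
√(o(Z) + K) = √((4 - √173)² - 2320698296) = √(-2320698296 + (4 - √173)²)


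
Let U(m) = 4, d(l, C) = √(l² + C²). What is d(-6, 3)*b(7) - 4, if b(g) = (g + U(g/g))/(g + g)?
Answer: -4 + 33*√5/14 ≈ 1.2707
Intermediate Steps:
d(l, C) = √(C² + l²)
b(g) = (4 + g)/(2*g) (b(g) = (g + 4)/(g + g) = (4 + g)/((2*g)) = (4 + g)*(1/(2*g)) = (4 + g)/(2*g))
d(-6, 3)*b(7) - 4 = √(3² + (-6)²)*((½)*(4 + 7)/7) - 4 = √(9 + 36)*((½)*(⅐)*11) - 4 = √45*(11/14) - 4 = (3*√5)*(11/14) - 4 = 33*√5/14 - 4 = -4 + 33*√5/14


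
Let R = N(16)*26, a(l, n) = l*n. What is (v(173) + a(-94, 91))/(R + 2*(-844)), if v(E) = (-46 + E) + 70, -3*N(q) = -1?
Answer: 25071/5038 ≈ 4.9764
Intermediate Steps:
N(q) = ⅓ (N(q) = -⅓*(-1) = ⅓)
v(E) = 24 + E
R = 26/3 (R = (⅓)*26 = 26/3 ≈ 8.6667)
(v(173) + a(-94, 91))/(R + 2*(-844)) = ((24 + 173) - 94*91)/(26/3 + 2*(-844)) = (197 - 8554)/(26/3 - 1688) = -8357/(-5038/3) = -8357*(-3/5038) = 25071/5038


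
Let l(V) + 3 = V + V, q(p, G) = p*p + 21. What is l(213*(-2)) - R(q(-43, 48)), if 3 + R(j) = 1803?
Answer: -2655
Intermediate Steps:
q(p, G) = 21 + p² (q(p, G) = p² + 21 = 21 + p²)
l(V) = -3 + 2*V (l(V) = -3 + (V + V) = -3 + 2*V)
R(j) = 1800 (R(j) = -3 + 1803 = 1800)
l(213*(-2)) - R(q(-43, 48)) = (-3 + 2*(213*(-2))) - 1*1800 = (-3 + 2*(-426)) - 1800 = (-3 - 852) - 1800 = -855 - 1800 = -2655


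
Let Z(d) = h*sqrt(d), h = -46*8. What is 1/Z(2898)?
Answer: -sqrt(322)/355488 ≈ -5.0478e-5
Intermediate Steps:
h = -368
Z(d) = -368*sqrt(d)
1/Z(2898) = 1/(-1104*sqrt(322)) = -sqrt(322)/355488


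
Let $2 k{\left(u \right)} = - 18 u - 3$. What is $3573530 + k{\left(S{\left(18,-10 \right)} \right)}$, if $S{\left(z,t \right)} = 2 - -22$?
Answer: $\frac{7146625}{2} \approx 3.5733 \cdot 10^{6}$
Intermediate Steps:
$S{\left(z,t \right)} = 24$ ($S{\left(z,t \right)} = 2 + 22 = 24$)
$k{\left(u \right)} = - \frac{3}{2} - 9 u$ ($k{\left(u \right)} = \frac{- 18 u - 3}{2} = \frac{-3 - 18 u}{2} = - \frac{3}{2} - 9 u$)
$3573530 + k{\left(S{\left(18,-10 \right)} \right)} = 3573530 - \frac{435}{2} = \frac{7146625}{2}$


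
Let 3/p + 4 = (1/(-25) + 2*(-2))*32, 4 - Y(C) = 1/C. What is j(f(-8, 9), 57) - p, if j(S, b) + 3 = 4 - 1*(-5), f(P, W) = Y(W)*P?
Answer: 20067/3332 ≈ 6.0225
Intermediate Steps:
Y(C) = 4 - 1/C
f(P, W) = P*(4 - 1/W) (f(P, W) = (4 - 1/W)*P = P*(4 - 1/W))
j(S, b) = 6 (j(S, b) = -3 + (4 - 1*(-5)) = -3 + (4 + 5) = -3 + 9 = 6)
p = -75/3332 (p = 3/(-4 + (1/(-25) + 2*(-2))*32) = 3/(-4 + (-1/25 - 4)*32) = 3/(-4 - 101/25*32) = 3/(-4 - 3232/25) = 3/(-3332/25) = 3*(-25/3332) = -75/3332 ≈ -0.022509)
j(f(-8, 9), 57) - p = 6 - 1*(-75/3332) = 6 + 75/3332 = 20067/3332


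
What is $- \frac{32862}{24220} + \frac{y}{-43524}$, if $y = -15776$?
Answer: $- \frac{131023871}{131768910} \approx -0.99435$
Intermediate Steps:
$- \frac{32862}{24220} + \frac{y}{-43524} = - \frac{32862}{24220} - \frac{15776}{-43524} = \left(-32862\right) \frac{1}{24220} - - \frac{3944}{10881} = - \frac{16431}{12110} + \frac{3944}{10881} = - \frac{131023871}{131768910}$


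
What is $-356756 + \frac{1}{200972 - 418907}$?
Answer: $- \frac{77749618861}{217935} \approx -3.5676 \cdot 10^{5}$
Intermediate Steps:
$-356756 + \frac{1}{200972 - 418907} = -356756 + \frac{1}{-217935} = -356756 - \frac{1}{217935} = - \frac{77749618861}{217935}$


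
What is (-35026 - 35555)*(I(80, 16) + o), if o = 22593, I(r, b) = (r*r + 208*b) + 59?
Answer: -2285412780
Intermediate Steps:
I(r, b) = 59 + r**2 + 208*b (I(r, b) = (r**2 + 208*b) + 59 = 59 + r**2 + 208*b)
(-35026 - 35555)*(I(80, 16) + o) = (-35026 - 35555)*((59 + 80**2 + 208*16) + 22593) = -70581*((59 + 6400 + 3328) + 22593) = -70581*(9787 + 22593) = -70581*32380 = -2285412780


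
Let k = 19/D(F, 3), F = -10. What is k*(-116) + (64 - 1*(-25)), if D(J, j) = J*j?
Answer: 2437/15 ≈ 162.47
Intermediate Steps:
k = -19/30 (k = 19/((-10*3)) = 19/(-30) = 19*(-1/30) = -19/30 ≈ -0.63333)
k*(-116) + (64 - 1*(-25)) = -19/30*(-116) + (64 - 1*(-25)) = 1102/15 + (64 + 25) = 1102/15 + 89 = 2437/15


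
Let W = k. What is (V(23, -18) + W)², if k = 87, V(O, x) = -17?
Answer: 4900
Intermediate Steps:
W = 87
(V(23, -18) + W)² = (-17 + 87)² = 70² = 4900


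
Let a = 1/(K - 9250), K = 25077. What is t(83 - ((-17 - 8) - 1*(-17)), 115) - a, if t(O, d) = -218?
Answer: -3450287/15827 ≈ -218.00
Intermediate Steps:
a = 1/15827 (a = 1/(25077 - 9250) = 1/15827 ≈ 6.3183e-5)
t(83 - ((-17 - 8) - 1*(-17)), 115) - a = -218 - 1*1/15827 = -218 - 1/15827 = -3450287/15827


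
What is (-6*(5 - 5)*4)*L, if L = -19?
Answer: 0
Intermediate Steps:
(-6*(5 - 5)*4)*L = -6*(5 - 5)*4*(-19) = -0*4*(-19) = -6*0*(-19) = 0*(-19) = 0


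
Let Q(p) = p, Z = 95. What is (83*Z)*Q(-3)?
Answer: -23655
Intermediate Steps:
(83*Z)*Q(-3) = (83*95)*(-3) = 7885*(-3) = -23655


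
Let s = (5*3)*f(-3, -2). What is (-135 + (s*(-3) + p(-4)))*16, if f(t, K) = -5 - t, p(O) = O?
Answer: -784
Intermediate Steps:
s = -30 (s = (5*3)*(-5 - 1*(-3)) = 15*(-5 + 3) = 15*(-2) = -30)
(-135 + (s*(-3) + p(-4)))*16 = (-135 + (-30*(-3) - 4))*16 = (-135 + (90 - 4))*16 = (-135 + 86)*16 = -49*16 = -784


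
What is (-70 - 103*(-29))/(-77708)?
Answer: -2917/77708 ≈ -0.037538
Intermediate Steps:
(-70 - 103*(-29))/(-77708) = (-70 + 2987)*(-1/77708) = 2917*(-1/77708) = -2917/77708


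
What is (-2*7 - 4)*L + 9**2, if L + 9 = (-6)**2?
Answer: -405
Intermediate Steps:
L = 27 (L = -9 + (-6)**2 = -9 + 36 = 27)
(-2*7 - 4)*L + 9**2 = (-2*7 - 4)*27 + 9**2 = (-14 - 4)*27 + 81 = -18*27 + 81 = -486 + 81 = -405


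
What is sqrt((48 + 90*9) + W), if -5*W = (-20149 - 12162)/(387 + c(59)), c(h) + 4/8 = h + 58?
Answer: 2*sqrt(5519180705)/5035 ≈ 29.510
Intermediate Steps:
c(h) = 115/2 + h (c(h) = -1/2 + (h + 58) = -1/2 + (58 + h) = 115/2 + h)
W = 64622/5035 (W = -(-20149 - 12162)/(5*(387 + (115/2 + 59))) = -(-32311)/(5*(387 + 233/2)) = -(-32311)/(5*1007/2) = -(-32311)*2/(5*1007) = -1/5*(-64622/1007) = 64622/5035 ≈ 12.835)
sqrt((48 + 90*9) + W) = sqrt((48 + 90*9) + 64622/5035) = sqrt((48 + 810) + 64622/5035) = sqrt(858 + 64622/5035) = sqrt(4384652/5035) = 2*sqrt(5519180705)/5035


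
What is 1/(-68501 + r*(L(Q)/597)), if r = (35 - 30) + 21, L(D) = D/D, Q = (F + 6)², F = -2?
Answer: -597/40895071 ≈ -1.4598e-5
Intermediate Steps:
Q = 16 (Q = (-2 + 6)² = 4² = 16)
L(D) = 1
r = 26 (r = 5 + 21 = 26)
1/(-68501 + r*(L(Q)/597)) = 1/(-68501 + 26*(1/597)) = 1/(-68501 + 26/597) = 1/(-40895071/597) = -597/40895071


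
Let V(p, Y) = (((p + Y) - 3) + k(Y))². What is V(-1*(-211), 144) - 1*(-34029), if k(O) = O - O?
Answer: 157933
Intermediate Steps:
k(O) = 0
V(p, Y) = (-3 + Y + p)² (V(p, Y) = (((p + Y) - 3) + 0)² = (((Y + p) - 3) + 0)² = ((-3 + Y + p) + 0)² = (-3 + Y + p)²)
V(-1*(-211), 144) - 1*(-34029) = (-3 + 144 - 1*(-211))² - 1*(-34029) = (-3 + 144 + 211)² + 34029 = 352² + 34029 = 123904 + 34029 = 157933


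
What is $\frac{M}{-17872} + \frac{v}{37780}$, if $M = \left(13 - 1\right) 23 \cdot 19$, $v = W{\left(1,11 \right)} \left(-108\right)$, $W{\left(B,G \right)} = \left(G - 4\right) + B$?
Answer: $- \frac{13347483}{42200260} \approx -0.31629$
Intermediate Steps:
$W{\left(B,G \right)} = -4 + B + G$ ($W{\left(B,G \right)} = \left(-4 + G\right) + B = -4 + B + G$)
$v = -864$ ($v = \left(-4 + 1 + 11\right) \left(-108\right) = 8 \left(-108\right) = -864$)
$M = 5244$ ($M = \left(13 - 1\right) 23 \cdot 19 = 12 \cdot 23 \cdot 19 = 276 \cdot 19 = 5244$)
$\frac{M}{-17872} + \frac{v}{37780} = \frac{5244}{-17872} - \frac{864}{37780} = 5244 \left(- \frac{1}{17872}\right) - \frac{216}{9445} = - \frac{1311}{4468} - \frac{216}{9445} = - \frac{13347483}{42200260}$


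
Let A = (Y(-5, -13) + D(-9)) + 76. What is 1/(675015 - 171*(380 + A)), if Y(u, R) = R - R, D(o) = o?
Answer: 1/598578 ≈ 1.6706e-6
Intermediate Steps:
Y(u, R) = 0
A = 67 (A = (0 - 9) + 76 = -9 + 76 = 67)
1/(675015 - 171*(380 + A)) = 1/(675015 - 171*(380 + 67)) = 1/(675015 - 171*447) = 1/(675015 - 76437) = 1/598578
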